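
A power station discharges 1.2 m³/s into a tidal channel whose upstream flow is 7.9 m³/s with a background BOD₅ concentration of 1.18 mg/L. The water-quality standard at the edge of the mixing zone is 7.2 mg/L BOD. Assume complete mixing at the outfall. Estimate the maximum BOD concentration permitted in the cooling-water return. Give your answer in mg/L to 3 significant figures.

Mass balance: 7.2·9.1 = 1.2·Cₑ + 7.9·1.18.
Cₑ = (65.52 − 9.322) / 1.2 = 46.83 mg/L.

46.8 mg/L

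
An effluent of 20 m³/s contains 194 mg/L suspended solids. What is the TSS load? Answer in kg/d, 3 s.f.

335000 kg/d

Mass flux = Q·C = 20 m³/s × 194 g/m³ = 3880 g/s.
= 3880 g/s × 86.4 = 3.352e+05 kg/d.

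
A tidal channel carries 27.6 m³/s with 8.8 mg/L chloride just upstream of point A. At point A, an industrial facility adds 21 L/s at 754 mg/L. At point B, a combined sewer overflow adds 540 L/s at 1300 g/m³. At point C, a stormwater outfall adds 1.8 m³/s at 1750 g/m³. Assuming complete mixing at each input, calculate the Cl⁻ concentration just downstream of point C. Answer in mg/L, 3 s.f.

21 L/s = 0.021 m³/s.
After input A: C = (27.6·8.8 + 0.021·754) / 27.62 = 9.367 mg/L.
540 L/s = 0.54 m³/s.
After input B: C = (27.62·9.367 + 0.54·1300) / 28.16 = 34.12 mg/L.
After input C: C = (28.16·34.12 + 1.8·1750) / 29.96 = 137.2 mg/L.

137 mg/L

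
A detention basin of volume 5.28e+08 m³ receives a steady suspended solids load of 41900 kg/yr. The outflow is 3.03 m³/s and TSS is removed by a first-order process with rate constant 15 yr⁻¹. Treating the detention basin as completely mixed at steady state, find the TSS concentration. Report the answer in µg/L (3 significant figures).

Outflow Q = 3.03 m³/s × 3.156e+07 s/yr = 9.562e+07 m³/yr.
Steady-state CSTR mass balance: W = Q·C + k·V·C, so C = W/(Q + kV).
Q + kV = 9.562e+07 + 15·5.28e+08 = 8.016e+09 m³/yr.
C = 41900/8.016e+09 = 5.227e-06 kg/m³ = 0.005227 mg/L = 5.227 µg/L.

5.23 µg/L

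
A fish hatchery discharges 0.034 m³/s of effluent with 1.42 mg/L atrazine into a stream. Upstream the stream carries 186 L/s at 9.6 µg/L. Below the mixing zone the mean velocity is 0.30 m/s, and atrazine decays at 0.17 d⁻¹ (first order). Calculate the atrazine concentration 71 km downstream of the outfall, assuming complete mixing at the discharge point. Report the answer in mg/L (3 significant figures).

0.143 mg/L

186 L/s = 0.186 m³/s.
9.6 µg/L = 0.0096 mg/L.
After complete mixing, C₀ = (0.034·1.42 + 0.186·0.0096) / 0.22 = 0.2276 mg/L.
Travel time t = 7.1e+04 m / 0.30 m/s = 2.367e+05 s = 2.739 d.
C = 0.2276·exp(−0.17·2.739) = 0.2276·0.6277 = 0.1429 mg/L.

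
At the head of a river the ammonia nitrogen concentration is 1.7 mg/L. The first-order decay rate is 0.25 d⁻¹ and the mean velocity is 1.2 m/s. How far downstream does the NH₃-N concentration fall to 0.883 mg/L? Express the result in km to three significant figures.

From C = C₀·e^(−kt), t = ln(C₀/C)/k = ln(1.7/0.883)/0.25 = 0.6551/0.25 = 2.62 d.
Distance = v·t = 1.2 m/s × 2.264e+05 s = 2.717e+05 m = 271.7 km.

272 km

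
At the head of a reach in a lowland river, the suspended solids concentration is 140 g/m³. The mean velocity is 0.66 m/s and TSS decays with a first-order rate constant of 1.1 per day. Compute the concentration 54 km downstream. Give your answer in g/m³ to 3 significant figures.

49.4 g/m³

Travel time t = 54 km / 0.66 m/s = 5.4e+04/0.66 = 8.182e+04 s = 0.947 d.
First-order decay: C = 140·exp(−1.1·0.947) = 140·0.3529 = 49.4 g/m³.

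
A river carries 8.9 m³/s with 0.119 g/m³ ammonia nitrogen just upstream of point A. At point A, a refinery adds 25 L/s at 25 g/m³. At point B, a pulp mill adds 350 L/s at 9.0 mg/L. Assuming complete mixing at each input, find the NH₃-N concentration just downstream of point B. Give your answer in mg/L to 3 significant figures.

25 L/s = 0.025 m³/s.
After input A: C = (8.9·0.119 + 0.025·25) / 8.925 = 0.1887 mg/L.
350 L/s = 0.35 m³/s.
After input B: C = (8.925·0.1887 + 0.35·9) / 9.275 = 0.5212 mg/L.

0.521 mg/L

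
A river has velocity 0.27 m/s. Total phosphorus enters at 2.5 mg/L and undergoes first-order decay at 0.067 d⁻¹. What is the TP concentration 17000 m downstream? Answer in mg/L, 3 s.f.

2.38 mg/L

Travel time t = 17000 m / 0.27 m/s = 1.7e+04/0.27 = 6.296e+04 s = 0.7287 d.
First-order decay: C = 2.5·exp(−0.067·0.7287) = 2.5·0.9523 = 2.381 mg/L.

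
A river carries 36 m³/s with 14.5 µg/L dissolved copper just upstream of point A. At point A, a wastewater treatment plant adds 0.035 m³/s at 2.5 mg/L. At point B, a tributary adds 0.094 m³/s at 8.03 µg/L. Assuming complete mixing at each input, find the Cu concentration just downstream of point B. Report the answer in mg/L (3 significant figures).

0.0169 mg/L

14.5 µg/L = 0.0145 mg/L.
After input A: C = (36·0.0145 + 0.035·2.5) / 36.03 = 0.01691 mg/L.
8.03 µg/L = 0.00803 mg/L.
After input B: C = (36.03·0.01691 + 0.094·0.00803) / 36.13 = 0.01689 mg/L.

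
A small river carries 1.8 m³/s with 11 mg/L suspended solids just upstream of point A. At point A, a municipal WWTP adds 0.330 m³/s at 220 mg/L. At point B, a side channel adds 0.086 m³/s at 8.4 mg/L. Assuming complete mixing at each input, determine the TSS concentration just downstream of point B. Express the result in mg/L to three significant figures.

42.0 mg/L

After input A: C = (1.8·11 + 0.33·220) / 2.13 = 43.38 mg/L.
After input B: C = (2.13·43.38 + 0.086·8.4) / 2.216 = 42.02 mg/L.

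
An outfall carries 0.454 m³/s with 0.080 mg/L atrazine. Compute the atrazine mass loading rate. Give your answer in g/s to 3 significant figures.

0.0363 g/s

Mass flux = Q·C = 0.454 m³/s × 0.08 g/m³ = 0.03632 g/s.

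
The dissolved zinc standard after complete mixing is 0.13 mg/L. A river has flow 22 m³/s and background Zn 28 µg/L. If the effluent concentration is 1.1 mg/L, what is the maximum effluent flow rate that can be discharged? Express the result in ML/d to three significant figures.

28 µg/L = 0.028 mg/L.
Mass balance at complete mixing: C_std·(Q_w + Q_r) = Q_w·C_e + Q_r·C_b.
Rearranging, Q_w = Q_r·(C_std − C_b)/(C_e − C_std) = 22·(0.13 − 0.028) / (1.1 − 0.13) = 2.313 m³/s.
= 199.9 ML/d.

200 ML/d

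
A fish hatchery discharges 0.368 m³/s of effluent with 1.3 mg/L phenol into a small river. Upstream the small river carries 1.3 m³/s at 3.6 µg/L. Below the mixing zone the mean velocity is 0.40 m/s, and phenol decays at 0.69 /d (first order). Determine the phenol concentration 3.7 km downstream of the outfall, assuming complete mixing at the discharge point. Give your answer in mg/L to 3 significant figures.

3.6 µg/L = 0.0036 mg/L.
After complete mixing, C₀ = (0.368·1.3 + 1.3·0.0036) / 1.668 = 0.2896 mg/L.
Travel time t = 3700 m / 0.40 m/s = 9250 s = 0.1071 d.
C = 0.2896·exp(−0.69·0.1071) = 0.2896·0.9288 = 0.269 mg/L.

0.269 mg/L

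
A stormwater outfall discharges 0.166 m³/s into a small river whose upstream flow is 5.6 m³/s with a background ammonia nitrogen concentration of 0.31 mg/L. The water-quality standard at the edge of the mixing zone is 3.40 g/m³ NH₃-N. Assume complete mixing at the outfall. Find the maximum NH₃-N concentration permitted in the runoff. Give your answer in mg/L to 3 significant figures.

Mass balance: 3.4·5.766 = 0.166·Cₑ + 5.6·0.31.
Cₑ = (19.6 − 1.736) / 0.166 = 107.6 mg/L.

108 mg/L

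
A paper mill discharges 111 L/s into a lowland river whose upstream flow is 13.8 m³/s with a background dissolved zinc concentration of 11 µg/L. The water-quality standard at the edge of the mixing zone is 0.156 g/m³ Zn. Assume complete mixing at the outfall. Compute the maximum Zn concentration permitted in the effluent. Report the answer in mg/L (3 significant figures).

111 L/s = 0.111 m³/s.
11 µg/L = 0.011 mg/L.
Mass balance: 0.156·13.91 = 0.111·Cₑ + 13.8·0.011.
Cₑ = (2.17 − 0.1518) / 0.111 = 18.18 mg/L.

18.2 mg/L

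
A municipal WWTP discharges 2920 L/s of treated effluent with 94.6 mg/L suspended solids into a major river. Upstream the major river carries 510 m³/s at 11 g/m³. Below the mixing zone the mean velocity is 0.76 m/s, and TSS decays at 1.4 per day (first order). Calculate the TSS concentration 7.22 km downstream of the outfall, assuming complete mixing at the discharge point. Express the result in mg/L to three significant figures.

9.84 mg/L

2920 L/s = 2.92 m³/s.
After complete mixing, C₀ = (2.92·94.6 + 510·11) / 512.9 = 11.48 mg/L.
Travel time t = 7220 m / 0.76 m/s = 9500 s = 0.11 d.
C = 11.48·exp(−1.4·0.11) = 11.48·0.8573 = 9.839 mg/L.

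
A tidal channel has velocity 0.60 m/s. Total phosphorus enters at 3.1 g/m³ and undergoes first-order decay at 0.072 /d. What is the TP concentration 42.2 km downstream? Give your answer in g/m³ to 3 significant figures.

Travel time t = 42.2 km / 0.60 m/s = 4.22e+04/0.60 = 7.033e+04 s = 0.814 d.
First-order decay: C = 3.1·exp(−0.072·0.814) = 3.1·0.9431 = 2.924 g/m³.

2.92 g/m³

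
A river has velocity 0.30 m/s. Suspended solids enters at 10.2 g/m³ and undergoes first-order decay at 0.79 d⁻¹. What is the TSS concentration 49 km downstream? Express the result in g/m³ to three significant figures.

Travel time t = 49 km / 0.30 m/s = 4.9e+04/0.30 = 1.633e+05 s = 1.89 d.
First-order decay: C = 10.2·exp(−0.79·1.89) = 10.2·0.2246 = 2.291 g/m³.

2.29 g/m³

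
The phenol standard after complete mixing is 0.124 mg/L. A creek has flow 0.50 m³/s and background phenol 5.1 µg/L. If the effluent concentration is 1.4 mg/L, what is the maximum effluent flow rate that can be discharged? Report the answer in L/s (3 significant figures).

5.1 µg/L = 0.0051 mg/L.
Mass balance at complete mixing: C_std·(Q_w + Q_r) = Q_w·C_e + Q_r·C_b.
Rearranging, Q_w = Q_r·(C_std − C_b)/(C_e − C_std) = 0.50·(0.124 − 0.0051) / (1.4 − 0.124) = 0.04659 m³/s.
= 46.59 L/s.

46.6 L/s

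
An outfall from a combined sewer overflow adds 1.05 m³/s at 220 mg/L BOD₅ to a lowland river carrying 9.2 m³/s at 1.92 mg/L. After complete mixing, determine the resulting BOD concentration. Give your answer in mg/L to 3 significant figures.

24.3 mg/L

Flow-weighted mixing gives C = (1.05·220 + 9.2·1.92) / (1.05 + 9.2) = 248.7/10.25 = 24.26 mg/L.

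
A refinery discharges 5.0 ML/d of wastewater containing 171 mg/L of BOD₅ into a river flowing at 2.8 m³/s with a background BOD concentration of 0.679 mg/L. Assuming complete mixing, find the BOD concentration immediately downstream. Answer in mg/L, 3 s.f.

4.13 mg/L

5.0 ML/d = 0.05787 m³/s.
By mass balance at complete mixing, C = (0.05787·171 + 2.8·0.679) / (0.05787 + 2.8) = 11.8/2.858 = 4.128 mg/L.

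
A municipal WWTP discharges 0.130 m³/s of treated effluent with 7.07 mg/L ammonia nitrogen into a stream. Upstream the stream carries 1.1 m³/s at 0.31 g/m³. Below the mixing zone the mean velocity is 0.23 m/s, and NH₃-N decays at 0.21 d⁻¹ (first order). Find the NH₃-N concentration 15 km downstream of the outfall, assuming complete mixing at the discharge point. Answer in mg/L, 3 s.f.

After complete mixing, C₀ = (0.13·7.07 + 1.1·0.31) / 1.23 = 1.024 mg/L.
Travel time t = 1.5e+04 m / 0.23 m/s = 6.522e+04 s = 0.7548 d.
C = 1.024·exp(−0.21·0.7548) = 1.024·0.8534 = 0.8743 mg/L.

0.874 mg/L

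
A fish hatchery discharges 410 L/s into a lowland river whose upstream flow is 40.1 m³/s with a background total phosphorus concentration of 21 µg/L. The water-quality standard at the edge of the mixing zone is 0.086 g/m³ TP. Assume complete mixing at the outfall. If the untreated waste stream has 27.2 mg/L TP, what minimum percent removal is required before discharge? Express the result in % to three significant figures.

76.3 %

410 L/s = 0.41 m³/s.
21 µg/L = 0.021 mg/L.
Mass balance: 0.086·40.51 = 0.41·Cₑ + 40.1·0.021.
Cₑ = (3.484 − 0.8421) / 0.41 = 6.443 mg/L.
Required removal = 1 − 6.443/27.2 = 76.31 %.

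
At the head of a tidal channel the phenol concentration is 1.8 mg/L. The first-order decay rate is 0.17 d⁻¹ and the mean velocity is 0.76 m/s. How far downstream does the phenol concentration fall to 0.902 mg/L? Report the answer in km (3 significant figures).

267 km

From C = C₀·e^(−kt), t = ln(C₀/C)/k = ln(1.8/0.902)/0.17 = 0.6909/0.17 = 4.064 d.
Distance = v·t = 0.76 m/s × 3.512e+05 s = 2.669e+05 m = 266.9 km.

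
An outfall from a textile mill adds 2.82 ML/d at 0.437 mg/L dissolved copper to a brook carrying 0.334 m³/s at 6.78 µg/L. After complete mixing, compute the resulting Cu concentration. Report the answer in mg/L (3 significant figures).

2.82 ML/d = 0.03264 m³/s.
6.78 µg/L = 0.00678 mg/L.
Conservation of mass across the mixing zone: C = (0.03264·0.437 + 0.334·0.00678) / (0.03264 + 0.334) = 0.01653/0.3666 = 0.04508 mg/L.

0.0451 mg/L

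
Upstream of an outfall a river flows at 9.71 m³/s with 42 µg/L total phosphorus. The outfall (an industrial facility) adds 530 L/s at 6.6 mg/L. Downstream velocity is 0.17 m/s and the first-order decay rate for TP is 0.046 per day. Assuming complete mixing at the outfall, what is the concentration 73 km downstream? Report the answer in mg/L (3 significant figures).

0.303 mg/L

530 L/s = 0.53 m³/s.
42 µg/L = 0.042 mg/L.
After complete mixing, C₀ = (0.53·6.6 + 9.71·0.042) / 10.24 = 0.3814 mg/L.
Travel time t = 7.3e+04 m / 0.17 m/s = 4.294e+05 s = 4.97 d.
C = 0.3814·exp(−0.046·4.97) = 0.3814·0.7956 = 0.3035 mg/L.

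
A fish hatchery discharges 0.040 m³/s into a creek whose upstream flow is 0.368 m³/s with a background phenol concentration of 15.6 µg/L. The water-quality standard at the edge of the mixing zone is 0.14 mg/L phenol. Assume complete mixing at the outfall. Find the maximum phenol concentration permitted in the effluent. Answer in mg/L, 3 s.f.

1.28 mg/L

15.6 µg/L = 0.0156 mg/L.
Mass balance: 0.14·0.408 = 0.04·Cₑ + 0.368·0.0156.
Cₑ = (0.05712 − 0.005741) / 0.04 = 1.284 mg/L.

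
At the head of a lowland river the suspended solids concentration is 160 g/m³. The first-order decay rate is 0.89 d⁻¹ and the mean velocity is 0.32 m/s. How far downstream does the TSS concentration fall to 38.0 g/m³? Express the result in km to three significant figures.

From C = C₀·e^(−kt), t = ln(C₀/C)/k = ln(160/38.0)/0.89 = 1.438/0.89 = 1.615 d.
Distance = v·t = 0.32 m/s × 1.396e+05 s = 4.466e+04 m = 44.66 km.

44.7 km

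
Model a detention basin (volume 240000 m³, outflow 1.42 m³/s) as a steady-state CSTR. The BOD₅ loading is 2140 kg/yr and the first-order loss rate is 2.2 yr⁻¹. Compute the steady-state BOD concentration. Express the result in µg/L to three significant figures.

Outflow Q = 1.42 m³/s × 3.156e+07 s/yr = 4.481e+07 m³/yr.
Steady-state CSTR mass balance: W = Q·C + k·V·C, so C = W/(Q + kV).
Q + kV = 4.481e+07 + 2.2·240000 = 4.534e+07 m³/yr.
C = 2140/4.534e+07 = 4.72e-05 kg/m³ = 0.0472 mg/L = 47.2 µg/L.

47.2 µg/L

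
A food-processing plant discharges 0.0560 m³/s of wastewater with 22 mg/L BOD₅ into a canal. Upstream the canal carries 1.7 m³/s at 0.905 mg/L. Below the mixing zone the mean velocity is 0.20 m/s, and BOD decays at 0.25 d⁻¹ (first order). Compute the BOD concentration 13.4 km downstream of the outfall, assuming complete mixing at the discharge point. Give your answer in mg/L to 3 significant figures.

After complete mixing, C₀ = (0.056·22 + 1.7·0.905) / 1.756 = 1.578 mg/L.
Travel time t = 1.34e+04 m / 0.20 m/s = 6.7e+04 s = 0.7755 d.
C = 1.578·exp(−0.25·0.7755) = 1.578·0.8238 = 1.3 mg/L.

1.30 mg/L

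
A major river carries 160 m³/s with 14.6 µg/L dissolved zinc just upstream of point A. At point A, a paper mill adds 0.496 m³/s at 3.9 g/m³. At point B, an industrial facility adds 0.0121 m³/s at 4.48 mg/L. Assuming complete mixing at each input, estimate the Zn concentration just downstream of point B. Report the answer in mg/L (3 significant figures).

0.0269 mg/L

14.6 µg/L = 0.0146 mg/L.
After input A: C = (160·0.0146 + 0.496·3.9) / 160.5 = 0.02661 mg/L.
After input B: C = (160.5·0.02661 + 0.0121·4.48) / 160.5 = 0.02694 mg/L.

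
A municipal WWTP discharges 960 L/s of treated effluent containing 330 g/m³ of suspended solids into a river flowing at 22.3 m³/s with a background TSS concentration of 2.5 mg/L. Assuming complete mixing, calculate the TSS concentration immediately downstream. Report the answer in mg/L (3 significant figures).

960 L/s = 0.96 m³/s.
Conservation of mass across the mixing zone: C = (0.96·330 + 22.3·2.5) / (0.96 + 22.3) = 372.6/23.26 = 16.02 mg/L.

16.0 mg/L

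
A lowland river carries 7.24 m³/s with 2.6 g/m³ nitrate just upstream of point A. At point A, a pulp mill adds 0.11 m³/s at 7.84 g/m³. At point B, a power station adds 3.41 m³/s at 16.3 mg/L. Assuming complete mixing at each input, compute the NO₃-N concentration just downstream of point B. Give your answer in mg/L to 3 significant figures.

7.00 mg/L

After input A: C = (7.24·2.6 + 0.11·7.84) / 7.35 = 2.678 mg/L.
After input B: C = (7.35·2.678 + 3.41·16.3) / 10.76 = 6.995 mg/L.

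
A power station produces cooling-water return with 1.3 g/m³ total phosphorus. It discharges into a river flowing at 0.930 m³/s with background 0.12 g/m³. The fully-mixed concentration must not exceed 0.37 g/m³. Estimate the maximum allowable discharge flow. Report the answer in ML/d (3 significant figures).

Mass balance at complete mixing: C_std·(Q_w + Q_r) = Q_w·C_e + Q_r·C_b.
Rearranging, Q_w = Q_r·(C_std − C_b)/(C_e − C_std) = 0.930·(0.37 − 0.12) / (1.3 − 0.37) = 0.25 m³/s.
= 21.6 ML/d.

21.6 ML/d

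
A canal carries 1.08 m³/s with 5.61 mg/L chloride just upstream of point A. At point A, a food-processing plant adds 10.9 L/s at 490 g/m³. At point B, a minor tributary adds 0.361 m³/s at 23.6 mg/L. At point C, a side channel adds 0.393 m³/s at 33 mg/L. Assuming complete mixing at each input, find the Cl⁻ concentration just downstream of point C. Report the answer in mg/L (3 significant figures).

17.8 mg/L

10.9 L/s = 0.0109 m³/s.
After input A: C = (1.08·5.61 + 0.0109·490) / 1.091 = 10.45 mg/L.
After input B: C = (1.091·10.45 + 0.361·23.6) / 1.452 = 13.72 mg/L.
After input C: C = (1.452·13.72 + 0.393·33) / 1.845 = 17.83 mg/L.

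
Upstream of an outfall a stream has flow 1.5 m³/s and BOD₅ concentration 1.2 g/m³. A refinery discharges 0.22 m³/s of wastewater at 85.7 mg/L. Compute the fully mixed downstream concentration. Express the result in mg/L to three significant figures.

12.0 mg/L

Flow-weighted mixing gives C = (0.22·85.7 + 1.5·1.2) / (0.22 + 1.5) = 20.65/1.72 = 12.01 mg/L.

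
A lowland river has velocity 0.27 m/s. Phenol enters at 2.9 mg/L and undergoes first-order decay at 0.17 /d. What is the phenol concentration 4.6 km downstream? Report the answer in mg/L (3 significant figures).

2.80 mg/L

Travel time t = 4.6 km / 0.27 m/s = 4600/0.27 = 1.704e+04 s = 0.1972 d.
First-order decay: C = 2.9·exp(−0.17·0.1972) = 2.9·0.967 = 2.804 mg/L.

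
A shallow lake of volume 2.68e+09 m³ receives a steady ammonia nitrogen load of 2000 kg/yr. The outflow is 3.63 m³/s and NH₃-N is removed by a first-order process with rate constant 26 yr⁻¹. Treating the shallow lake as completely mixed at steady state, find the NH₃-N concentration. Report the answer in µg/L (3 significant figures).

Outflow Q = 3.63 m³/s × 3.156e+07 s/yr = 1.146e+08 m³/yr.
Steady-state CSTR mass balance: W = Q·C + k·V·C, so C = W/(Q + kV).
Q + kV = 1.146e+08 + 26·2.68e+09 = 6.979e+10 m³/yr.
C = 2000/6.979e+10 = 2.866e-08 kg/m³ = 2.866e-05 mg/L = 0.02866 µg/L.

0.0287 µg/L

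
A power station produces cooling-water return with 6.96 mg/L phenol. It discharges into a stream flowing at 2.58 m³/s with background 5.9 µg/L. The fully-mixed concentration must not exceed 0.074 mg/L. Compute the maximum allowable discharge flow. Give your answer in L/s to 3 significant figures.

5.9 µg/L = 0.0059 mg/L.
Mass balance at complete mixing: C_std·(Q_w + Q_r) = Q_w·C_e + Q_r·C_b.
Rearranging, Q_w = Q_r·(C_std − C_b)/(C_e − C_std) = 2.58·(0.074 − 0.0059) / (6.96 − 0.074) = 0.02552 m³/s.
= 25.52 L/s.

25.5 L/s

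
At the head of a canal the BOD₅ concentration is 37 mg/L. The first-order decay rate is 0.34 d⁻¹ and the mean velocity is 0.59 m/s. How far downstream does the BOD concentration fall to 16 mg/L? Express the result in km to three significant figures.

From C = C₀·e^(−kt), t = ln(C₀/C)/k = ln(37/16)/0.34 = 0.8383/0.34 = 2.466 d.
Distance = v·t = 0.59 m/s × 2.13e+05 s = 1.257e+05 m = 125.7 km.

126 km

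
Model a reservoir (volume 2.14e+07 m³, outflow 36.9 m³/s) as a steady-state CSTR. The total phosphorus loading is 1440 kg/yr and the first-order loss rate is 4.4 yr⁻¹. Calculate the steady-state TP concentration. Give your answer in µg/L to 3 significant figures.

Outflow Q = 36.9 m³/s × 3.156e+07 s/yr = 1.164e+09 m³/yr.
Steady-state CSTR mass balance: W = Q·C + k·V·C, so C = W/(Q + kV).
Q + kV = 1.164e+09 + 4.4·2.14e+07 = 1.259e+09 m³/yr.
C = 1440/1.259e+09 = 1.144e-06 kg/m³ = 0.001144 mg/L = 1.144 µg/L.

1.14 µg/L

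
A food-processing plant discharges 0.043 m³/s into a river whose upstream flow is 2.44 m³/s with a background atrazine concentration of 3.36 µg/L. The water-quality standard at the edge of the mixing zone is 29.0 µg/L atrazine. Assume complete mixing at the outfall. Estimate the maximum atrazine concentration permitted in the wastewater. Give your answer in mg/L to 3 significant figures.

3.36 µg/L = 0.00336 mg/L.
29.0 µg/L = 0.029 mg/L.
Mass balance: 0.029·2.483 = 0.043·Cₑ + 2.44·0.00336.
Cₑ = (0.07201 − 0.008198) / 0.043 = 1.484 mg/L.

1.48 mg/L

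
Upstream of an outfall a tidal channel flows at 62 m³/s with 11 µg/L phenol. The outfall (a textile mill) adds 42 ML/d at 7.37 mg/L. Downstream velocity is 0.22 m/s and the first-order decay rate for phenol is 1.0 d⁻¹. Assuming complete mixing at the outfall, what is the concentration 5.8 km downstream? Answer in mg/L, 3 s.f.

0.0503 mg/L

42 ML/d = 0.4861 m³/s.
11 µg/L = 0.011 mg/L.
After complete mixing, C₀ = (0.4861·7.37 + 62·0.011) / 62.49 = 0.06825 mg/L.
Travel time t = 5800 m / 0.22 m/s = 2.636e+04 s = 0.3051 d.
C = 0.06825·exp(−1.0·0.3051) = 0.06825·0.737 = 0.0503 mg/L.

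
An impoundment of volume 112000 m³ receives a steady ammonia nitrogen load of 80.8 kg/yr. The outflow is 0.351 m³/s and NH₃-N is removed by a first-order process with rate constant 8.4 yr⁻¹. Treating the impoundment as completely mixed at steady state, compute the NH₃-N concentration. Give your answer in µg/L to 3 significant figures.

Outflow Q = 0.351 m³/s × 3.156e+07 s/yr = 1.108e+07 m³/yr.
Steady-state CSTR mass balance: W = Q·C + k·V·C, so C = W/(Q + kV).
Q + kV = 1.108e+07 + 8.4·112000 = 1.202e+07 m³/yr.
C = 80.8/1.202e+07 = 6.724e-06 kg/m³ = 0.006724 mg/L = 6.724 µg/L.

6.72 µg/L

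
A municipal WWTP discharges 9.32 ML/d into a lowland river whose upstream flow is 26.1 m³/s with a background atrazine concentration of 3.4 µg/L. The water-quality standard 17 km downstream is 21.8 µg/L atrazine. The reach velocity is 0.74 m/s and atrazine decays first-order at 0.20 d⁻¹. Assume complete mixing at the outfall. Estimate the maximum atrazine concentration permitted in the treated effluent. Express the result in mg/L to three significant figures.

9.32 ML/d = 0.1079 m³/s.
3.4 µg/L = 0.0034 mg/L.
21.8 µg/L = 0.0218 mg/L.
Travel time to the compliance point: t = 1.7e+04/0.74 = 2.297e+04 s = 0.2659 d; decay factor exp(−0.20·0.2659) = 0.9482.
So the concentration just after mixing may be at most 0.0218/0.9482 = 0.02299 mg/L.
Mass balance: 0.02299·26.21 = 0.1079·Cₑ + 26.1·0.0034.
Cₑ = (0.6025 − 0.08874) / 0.1079 = 4.763 mg/L.

4.76 mg/L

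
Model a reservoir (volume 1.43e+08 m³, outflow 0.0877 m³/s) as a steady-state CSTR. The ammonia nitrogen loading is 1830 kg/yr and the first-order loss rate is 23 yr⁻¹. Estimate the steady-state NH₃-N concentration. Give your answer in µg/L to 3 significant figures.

0.556 µg/L

Outflow Q = 0.0877 m³/s × 3.156e+07 s/yr = 2.768e+06 m³/yr.
Steady-state CSTR mass balance: W = Q·C + k·V·C, so C = W/(Q + kV).
Q + kV = 2.768e+06 + 23·1.43e+08 = 3.292e+09 m³/yr.
C = 1830/3.292e+09 = 5.559e-07 kg/m³ = 0.0005559 mg/L = 0.5559 µg/L.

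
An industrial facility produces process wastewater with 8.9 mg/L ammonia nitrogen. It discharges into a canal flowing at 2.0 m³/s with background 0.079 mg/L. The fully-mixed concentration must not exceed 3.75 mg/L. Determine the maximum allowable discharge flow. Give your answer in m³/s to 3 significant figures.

Mass balance at complete mixing: C_std·(Q_w + Q_r) = Q_w·C_e + Q_r·C_b.
Rearranging, Q_w = Q_r·(C_std − C_b)/(C_e − C_std) = 2.0·(3.75 − 0.079) / (8.9 − 3.75) = 1.426 m³/s.

1.43 m³/s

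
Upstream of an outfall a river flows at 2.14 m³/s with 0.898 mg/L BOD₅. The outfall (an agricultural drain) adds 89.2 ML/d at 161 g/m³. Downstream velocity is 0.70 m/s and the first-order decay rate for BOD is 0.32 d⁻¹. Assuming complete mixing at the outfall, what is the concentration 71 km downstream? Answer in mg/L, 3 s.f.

89.2 ML/d = 1.032 m³/s.
After complete mixing, C₀ = (1.032·161 + 2.14·0.898) / 3.172 = 53 mg/L.
Travel time t = 7.1e+04 m / 0.70 m/s = 1.014e+05 s = 1.174 d.
C = 53·exp(−0.32·1.174) = 53·0.6868 = 36.4 mg/L.

36.4 mg/L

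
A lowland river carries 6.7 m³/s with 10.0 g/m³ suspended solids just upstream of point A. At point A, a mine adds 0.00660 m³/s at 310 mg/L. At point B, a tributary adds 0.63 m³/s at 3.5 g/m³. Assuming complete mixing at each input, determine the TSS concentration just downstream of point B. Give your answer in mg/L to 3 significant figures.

After input A: C = (6.7·10 + 0.0066·310) / 6.707 = 10.3 mg/L.
After input B: C = (6.707·10.3 + 0.63·3.5) / 7.337 = 9.712 mg/L.

9.71 mg/L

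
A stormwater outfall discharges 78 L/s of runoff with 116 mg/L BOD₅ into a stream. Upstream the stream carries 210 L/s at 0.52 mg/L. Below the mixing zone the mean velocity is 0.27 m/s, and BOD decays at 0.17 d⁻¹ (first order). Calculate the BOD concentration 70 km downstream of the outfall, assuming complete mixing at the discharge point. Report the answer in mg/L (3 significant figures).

19.1 mg/L

78 L/s = 0.078 m³/s.
210 L/s = 0.21 m³/s.
After complete mixing, C₀ = (0.078·116 + 0.21·0.52) / 0.288 = 31.8 mg/L.
Travel time t = 7e+04 m / 0.27 m/s = 2.593e+05 s = 3.001 d.
C = 31.8·exp(−0.17·3.001) = 31.8·0.6004 = 19.09 mg/L.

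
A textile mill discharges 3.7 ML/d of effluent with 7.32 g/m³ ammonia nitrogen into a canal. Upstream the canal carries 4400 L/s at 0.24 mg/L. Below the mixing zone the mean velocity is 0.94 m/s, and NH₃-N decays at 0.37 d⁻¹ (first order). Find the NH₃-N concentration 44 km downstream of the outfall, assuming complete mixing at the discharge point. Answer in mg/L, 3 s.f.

0.252 mg/L

3.7 ML/d = 0.04282 m³/s.
4400 L/s = 4.4 m³/s.
After complete mixing, C₀ = (0.04282·7.32 + 4.4·0.24) / 4.443 = 0.3082 mg/L.
Travel time t = 4.4e+04 m / 0.94 m/s = 4.681e+04 s = 0.5418 d.
C = 0.3082·exp(−0.37·0.5418) = 0.3082·0.8184 = 0.2523 mg/L.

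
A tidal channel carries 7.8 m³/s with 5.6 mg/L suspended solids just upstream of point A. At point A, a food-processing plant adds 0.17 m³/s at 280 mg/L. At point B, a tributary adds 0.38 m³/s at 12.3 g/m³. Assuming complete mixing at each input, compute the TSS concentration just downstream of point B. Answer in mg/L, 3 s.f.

11.5 mg/L

After input A: C = (7.8·5.6 + 0.17·280) / 7.97 = 11.45 mg/L.
After input B: C = (7.97·11.45 + 0.38·12.3) / 8.35 = 11.49 mg/L.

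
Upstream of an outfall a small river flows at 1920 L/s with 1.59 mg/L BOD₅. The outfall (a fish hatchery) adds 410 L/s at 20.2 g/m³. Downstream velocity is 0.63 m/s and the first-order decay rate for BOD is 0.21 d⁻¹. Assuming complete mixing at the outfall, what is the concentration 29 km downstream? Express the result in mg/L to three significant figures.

4.35 mg/L

410 L/s = 0.41 m³/s.
1920 L/s = 1.92 m³/s.
After complete mixing, C₀ = (0.41·20.2 + 1.92·1.59) / 2.33 = 4.865 mg/L.
Travel time t = 2.9e+04 m / 0.63 m/s = 4.603e+04 s = 0.5328 d.
C = 4.865·exp(−0.21·0.5328) = 4.865·0.8941 = 4.35 mg/L.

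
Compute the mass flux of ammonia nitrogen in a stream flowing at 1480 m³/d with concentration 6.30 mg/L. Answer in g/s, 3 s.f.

0.108 g/s

1480 m³/d = 0.01713 m³/s.
Mass flux = Q·C = 0.01713 m³/s × 6.3 g/m³ = 0.1079 g/s.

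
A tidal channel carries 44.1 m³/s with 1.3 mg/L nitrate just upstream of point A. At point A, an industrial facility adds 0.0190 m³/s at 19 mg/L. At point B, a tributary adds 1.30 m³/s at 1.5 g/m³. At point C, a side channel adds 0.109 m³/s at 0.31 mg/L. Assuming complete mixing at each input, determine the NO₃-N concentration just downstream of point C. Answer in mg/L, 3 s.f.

1.31 mg/L

After input A: C = (44.1·1.3 + 0.019·19) / 44.12 = 1.308 mg/L.
After input B: C = (44.12·1.308 + 1.3·1.5) / 45.42 = 1.313 mg/L.
After input C: C = (45.42·1.313 + 0.109·0.31) / 45.53 = 1.311 mg/L.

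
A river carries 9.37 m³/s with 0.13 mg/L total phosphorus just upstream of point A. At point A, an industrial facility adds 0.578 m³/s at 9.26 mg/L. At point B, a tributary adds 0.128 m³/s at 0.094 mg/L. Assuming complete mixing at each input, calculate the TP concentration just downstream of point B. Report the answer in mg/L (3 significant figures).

0.653 mg/L

After input A: C = (9.37·0.13 + 0.578·9.26) / 9.948 = 0.6605 mg/L.
After input B: C = (9.948·0.6605 + 0.128·0.094) / 10.08 = 0.6533 mg/L.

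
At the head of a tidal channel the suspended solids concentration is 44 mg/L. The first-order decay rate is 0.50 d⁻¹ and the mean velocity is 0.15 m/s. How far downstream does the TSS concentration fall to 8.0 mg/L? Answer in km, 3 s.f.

44.2 km

From C = C₀·e^(−kt), t = ln(C₀/C)/k = ln(44/8.0)/0.50 = 1.705/0.50 = 3.409 d.
Distance = v·t = 0.15 m/s × 2.946e+05 s = 4.419e+04 m = 44.19 km.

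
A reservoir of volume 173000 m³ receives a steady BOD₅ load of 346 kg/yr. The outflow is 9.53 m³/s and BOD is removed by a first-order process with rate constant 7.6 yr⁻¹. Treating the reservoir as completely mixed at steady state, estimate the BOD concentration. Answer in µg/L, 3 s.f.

1.15 µg/L

Outflow Q = 9.53 m³/s × 3.156e+07 s/yr = 3.007e+08 m³/yr.
Steady-state CSTR mass balance: W = Q·C + k·V·C, so C = W/(Q + kV).
Q + kV = 3.007e+08 + 7.6·173000 = 3.021e+08 m³/yr.
C = 346/3.021e+08 = 1.145e-06 kg/m³ = 0.001145 mg/L = 1.145 µg/L.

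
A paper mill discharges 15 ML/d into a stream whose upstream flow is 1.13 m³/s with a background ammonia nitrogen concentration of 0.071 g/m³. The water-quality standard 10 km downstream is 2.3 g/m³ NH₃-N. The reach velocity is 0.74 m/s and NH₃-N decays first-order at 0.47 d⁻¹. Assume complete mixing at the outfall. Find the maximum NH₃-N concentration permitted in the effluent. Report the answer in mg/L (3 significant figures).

15 ML/d = 0.1736 m³/s.
Travel time to the compliance point: t = 1e+04/0.74 = 1.351e+04 s = 0.1564 d; decay factor exp(−0.47·0.1564) = 0.9291.
So the concentration just after mixing may be at most 2.3/0.9291 = 2.475 mg/L.
Mass balance: 2.475·1.304 = 0.1736·Cₑ + 1.13·0.071.
Cₑ = (3.227 − 0.08023) / 0.1736 = 18.13 mg/L.

18.1 mg/L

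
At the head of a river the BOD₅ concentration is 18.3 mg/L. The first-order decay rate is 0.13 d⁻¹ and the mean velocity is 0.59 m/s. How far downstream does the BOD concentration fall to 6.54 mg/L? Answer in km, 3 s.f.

403 km

From C = C₀·e^(−kt), t = ln(C₀/C)/k = ln(18.3/6.54)/0.13 = 1.029/0.13 = 7.915 d.
Distance = v·t = 0.59 m/s × 6.839e+05 s = 4.035e+05 m = 403.5 km.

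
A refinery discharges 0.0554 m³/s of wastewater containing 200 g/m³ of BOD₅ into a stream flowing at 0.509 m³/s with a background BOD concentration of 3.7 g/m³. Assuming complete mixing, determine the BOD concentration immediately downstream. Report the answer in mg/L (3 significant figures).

23.0 mg/L

Conservation of mass across the mixing zone: C = (0.0554·200 + 0.509·3.7) / (0.0554 + 0.509) = 12.96/0.5644 = 22.97 mg/L.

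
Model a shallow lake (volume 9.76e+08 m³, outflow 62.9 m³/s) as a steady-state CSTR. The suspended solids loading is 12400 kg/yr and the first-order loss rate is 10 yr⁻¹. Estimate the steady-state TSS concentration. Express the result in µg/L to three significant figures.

Outflow Q = 62.9 m³/s × 3.156e+07 s/yr = 1.985e+09 m³/yr.
Steady-state CSTR mass balance: W = Q·C + k·V·C, so C = W/(Q + kV).
Q + kV = 1.985e+09 + 10·9.76e+08 = 1.174e+10 m³/yr.
C = 12400/1.174e+10 = 1.056e-06 kg/m³ = 0.001056 mg/L = 1.056 µg/L.

1.06 µg/L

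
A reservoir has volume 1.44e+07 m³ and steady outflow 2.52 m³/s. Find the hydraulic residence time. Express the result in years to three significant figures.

Q = 2.52 m³/s × 3.156e+07 s/yr = 7.953e+07 m³/yr.
Hydraulic residence time τ = V/Q = 1.44e+07/7.953e+07 = 0.1811 yr.

0.181 yr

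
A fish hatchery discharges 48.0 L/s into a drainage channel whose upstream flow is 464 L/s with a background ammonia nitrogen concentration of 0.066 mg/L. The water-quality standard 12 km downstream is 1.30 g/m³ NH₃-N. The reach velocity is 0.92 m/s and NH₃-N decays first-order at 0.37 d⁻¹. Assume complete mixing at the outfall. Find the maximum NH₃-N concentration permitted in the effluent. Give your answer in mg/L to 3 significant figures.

14.0 mg/L

48.0 L/s = 0.048 m³/s.
464 L/s = 0.464 m³/s.
Travel time to the compliance point: t = 1.2e+04/0.92 = 1.304e+04 s = 0.151 d; decay factor exp(−0.37·0.151) = 0.9457.
So the concentration just after mixing may be at most 1.3/0.9457 = 1.375 mg/L.
Mass balance: 1.375·0.512 = 0.048·Cₑ + 0.464·0.066.
Cₑ = (0.7038 − 0.03062) / 0.048 = 14.03 mg/L.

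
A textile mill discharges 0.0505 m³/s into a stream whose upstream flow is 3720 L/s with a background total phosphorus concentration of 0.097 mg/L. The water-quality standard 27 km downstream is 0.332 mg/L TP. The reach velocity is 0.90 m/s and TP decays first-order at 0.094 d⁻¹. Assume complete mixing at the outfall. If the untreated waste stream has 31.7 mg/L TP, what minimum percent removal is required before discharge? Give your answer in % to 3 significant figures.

3720 L/s = 3.72 m³/s.
Travel time to the compliance point: t = 2.7e+04/0.90 = 3e+04 s = 0.3472 d; decay factor exp(−0.094·0.3472) = 0.9679.
So the concentration just after mixing may be at most 0.332/0.9679 = 0.343 mg/L.
Mass balance: 0.343·3.771 = 0.0505·Cₑ + 3.72·0.097.
Cₑ = (1.293 − 0.3608) / 0.0505 = 18.47 mg/L.
Required removal = 1 − 18.47/31.7 = 41.75 %.

41.7 %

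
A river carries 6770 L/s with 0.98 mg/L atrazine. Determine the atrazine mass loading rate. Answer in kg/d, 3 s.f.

6770 L/s = 6.77 m³/s.
Mass flux = Q·C = 6.77 m³/s × 0.98 g/m³ = 6.635 g/s.
= 6.635 g/s × 86.4 = 573.2 kg/d.

573 kg/d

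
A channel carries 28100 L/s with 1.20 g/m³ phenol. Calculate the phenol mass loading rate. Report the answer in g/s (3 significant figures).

28100 L/s = 28.1 m³/s.
Mass flux = Q·C = 28.1 m³/s × 1.2 g/m³ = 33.72 g/s.

33.7 g/s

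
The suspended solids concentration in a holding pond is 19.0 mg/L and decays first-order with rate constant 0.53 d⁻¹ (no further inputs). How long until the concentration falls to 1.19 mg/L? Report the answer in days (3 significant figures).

5.23 d

t = ln(C₀/C)/k = ln(19.0/1.19)/0.53 = 2.77/0.53 = 5.227 d.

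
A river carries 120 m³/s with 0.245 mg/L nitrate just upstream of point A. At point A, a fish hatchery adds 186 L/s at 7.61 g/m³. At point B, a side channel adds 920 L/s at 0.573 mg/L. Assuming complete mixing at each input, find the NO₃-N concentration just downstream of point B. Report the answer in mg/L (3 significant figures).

186 L/s = 0.186 m³/s.
After input A: C = (120·0.245 + 0.186·7.61) / 120.2 = 0.2564 mg/L.
920 L/s = 0.92 m³/s.
After input B: C = (120.2·0.2564 + 0.92·0.573) / 121.1 = 0.2588 mg/L.

0.259 mg/L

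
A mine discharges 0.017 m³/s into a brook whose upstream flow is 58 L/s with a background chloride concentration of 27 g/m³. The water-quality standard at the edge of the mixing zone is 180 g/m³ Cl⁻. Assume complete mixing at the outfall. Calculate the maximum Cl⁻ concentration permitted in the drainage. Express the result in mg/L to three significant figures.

702 mg/L

58 L/s = 0.058 m³/s.
Mass balance: 180·0.075 = 0.017·Cₑ + 0.058·27.
Cₑ = (13.5 − 1.566) / 0.017 = 702 mg/L.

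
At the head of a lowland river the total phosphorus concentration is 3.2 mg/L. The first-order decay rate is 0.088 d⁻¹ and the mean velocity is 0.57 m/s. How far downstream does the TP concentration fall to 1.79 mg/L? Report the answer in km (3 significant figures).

From C = C₀·e^(−kt), t = ln(C₀/C)/k = ln(3.2/1.79)/0.088 = 0.5809/0.088 = 6.602 d.
Distance = v·t = 0.57 m/s × 5.704e+05 s = 3.251e+05 m = 325.1 km.

325 km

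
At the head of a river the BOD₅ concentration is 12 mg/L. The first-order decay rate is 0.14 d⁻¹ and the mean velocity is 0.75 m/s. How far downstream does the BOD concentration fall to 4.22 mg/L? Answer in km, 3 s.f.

From C = C₀·e^(−kt), t = ln(C₀/C)/k = ln(12/4.22)/0.14 = 1.045/0.14 = 7.465 d.
Distance = v·t = 0.75 m/s × 6.45e+05 s = 4.837e+05 m = 483.7 km.

484 km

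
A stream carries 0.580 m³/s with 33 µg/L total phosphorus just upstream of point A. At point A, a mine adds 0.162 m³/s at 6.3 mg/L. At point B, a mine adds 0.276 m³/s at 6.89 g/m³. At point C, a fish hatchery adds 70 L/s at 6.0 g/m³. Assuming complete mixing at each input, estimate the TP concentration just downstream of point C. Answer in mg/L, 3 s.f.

3.09 mg/L

33 µg/L = 0.033 mg/L.
After input A: C = (0.58·0.033 + 0.162·6.3) / 0.742 = 1.401 mg/L.
After input B: C = (0.742·1.401 + 0.276·6.89) / 1.018 = 2.889 mg/L.
70 L/s = 0.07 m³/s.
After input C: C = (1.018·2.889 + 0.07·6) / 1.088 = 3.09 mg/L.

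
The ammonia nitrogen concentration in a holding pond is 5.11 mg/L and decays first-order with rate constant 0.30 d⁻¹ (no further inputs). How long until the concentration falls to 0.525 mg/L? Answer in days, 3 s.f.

t = ln(C₀/C)/k = ln(5.11/0.525)/0.30 = 2.276/0.30 = 7.585 d.

7.59 d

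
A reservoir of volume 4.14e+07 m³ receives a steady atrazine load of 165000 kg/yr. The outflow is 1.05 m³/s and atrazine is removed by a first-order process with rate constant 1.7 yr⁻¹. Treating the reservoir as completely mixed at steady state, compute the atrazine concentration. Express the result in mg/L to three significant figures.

1.59 mg/L

Outflow Q = 1.05 m³/s × 3.156e+07 s/yr = 3.314e+07 m³/yr.
Steady-state CSTR mass balance: W = Q·C + k·V·C, so C = W/(Q + kV).
Q + kV = 3.314e+07 + 1.7·4.14e+07 = 1.035e+08 m³/yr.
C = 165000/1.035e+08 = 0.001594 kg/m³ = 1.594 mg/L.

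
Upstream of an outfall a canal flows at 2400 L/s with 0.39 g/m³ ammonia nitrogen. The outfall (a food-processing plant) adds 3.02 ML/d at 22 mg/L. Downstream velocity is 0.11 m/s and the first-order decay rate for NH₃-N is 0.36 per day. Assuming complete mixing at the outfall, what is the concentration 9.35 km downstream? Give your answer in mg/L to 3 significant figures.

3.02 ML/d = 0.03495 m³/s.
2400 L/s = 2.4 m³/s.
After complete mixing, C₀ = (0.03495·22 + 2.4·0.39) / 2.435 = 0.7002 mg/L.
Travel time t = 9350 m / 0.11 m/s = 8.5e+04 s = 0.9838 d.
C = 0.7002·exp(−0.36·0.9838) = 0.7002·0.7018 = 0.4914 mg/L.

0.491 mg/L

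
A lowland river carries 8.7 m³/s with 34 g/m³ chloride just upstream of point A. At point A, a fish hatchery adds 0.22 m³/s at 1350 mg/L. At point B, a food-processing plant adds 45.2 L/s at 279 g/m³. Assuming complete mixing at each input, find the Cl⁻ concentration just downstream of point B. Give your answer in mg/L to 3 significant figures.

After input A: C = (8.7·34 + 0.22·1350) / 8.92 = 66.46 mg/L.
45.2 L/s = 0.0452 m³/s.
After input B: C = (8.92·66.46 + 0.0452·279) / 8.965 = 67.53 mg/L.

67.5 mg/L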